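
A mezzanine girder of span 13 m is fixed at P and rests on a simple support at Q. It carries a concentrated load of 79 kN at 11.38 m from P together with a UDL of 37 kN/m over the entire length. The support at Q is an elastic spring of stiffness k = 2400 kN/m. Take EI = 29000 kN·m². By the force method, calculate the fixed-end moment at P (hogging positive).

Choose R_Q as the redundant. The primary structure is the cantilever fixed at P.
Primary-structure tip deflection at Q by superposition:
  point load 79 at a = 11.38: Pa²(3L − a)/(6EI) = 47096/EI
  UDL 37: wL⁴/(8EI) = 132095/EI
  δ_0 = 179191/EI
Flexibility coefficient — unit upward force at Q: δ_{QQ} = L³/(3EI) = 732.3/EI.
With EI = 29000 kN·m²: δ_0 = 6.179 m and δ_{QQ} = 0.025253 m/kN.
Compatibility — the spring shortens by R_Q/k under the reaction it provides: δ_0 − R_Q·δ_{QQ} = R_Q/k. With 1/k = 0.000417 m/kN, R_Q = δ_0 / (δ_{QQ} + 1/k) = 6.179 / (0.025253 + 0.000417) = 240.7 kN.
Moment equilibrium about P: M_P = Σ(load moments about P) − R_Q·L = 4026 − 240.7×13 = 896.3 kN·m.

M_P = 896.3 kN·m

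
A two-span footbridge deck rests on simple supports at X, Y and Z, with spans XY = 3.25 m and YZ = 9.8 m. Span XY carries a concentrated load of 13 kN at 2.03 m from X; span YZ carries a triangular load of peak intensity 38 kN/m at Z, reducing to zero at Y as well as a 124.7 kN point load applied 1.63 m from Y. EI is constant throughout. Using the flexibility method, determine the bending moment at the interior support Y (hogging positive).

Take M_Y as the redundant. Released structure: two simple spans XY and YZ with a hinge at Y.
End slopes at the hinge Y, treating each span as simply supported:
  span XY: point load 13 at a = 2.03: Pab(L + a)/(6LEI) = 8.718/EI
  span YZ: triangular load, peak 38: 7w₀L³/(360EI) = 695.4/EI
  span YZ: point load 124.7 at a = 1.63: Pab(L + b)/(6LEI) = 507.5/EI
  relative rotation θ_0 = (8.718 + 1203)/EI = 1212/EI
A unit hogging moment at Y produces rotation L₁/(3EI) + L₂/(3EI) = 4.35/EI.
Compatibility: M_Y·(L₁+L₂)/(3EI) = θ_0, giving M_Y = 278.5 kN·m (hogging).

M_Y = 278.5 kN·m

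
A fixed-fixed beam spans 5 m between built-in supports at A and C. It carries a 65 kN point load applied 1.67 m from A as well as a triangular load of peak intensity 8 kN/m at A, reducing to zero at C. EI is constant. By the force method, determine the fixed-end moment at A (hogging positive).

Release both end moments; the primary structure is a simply-supported span AC with redundants M_A and M_C.
Simple-span end rotations at A and C under the given loads:
  at A: point load 65 at a = 1.67: Pab(L + b)/(6LEI) = 100.4/EI
  at C: point load 65 at a = 1.67: Pab(L + a)/(6LEI) = 80.37/EI
  at A: triangular load, peak 8: w₀L³/(45EI) = 22.22/EI
  at C: triangular load, peak 8: 7w₀L³/(360EI) = 19.44/EI
  θ_A0 = 122.6/EI,  θ_C0 = 99.81/EI
Flexibility coefficients: a unit moment at one end gives L/(3EI) there and L/(6EI) at the far end, so f₁₁ = f₂₂ = 1.667/EI and f₁₂ = f₂₁ = 0.8333/EI.
Compatibility — zero rotation at each built-in end:
  1.667 M_A + 0.8333 M_C = 122.6
  0.8333 M_A + 1.667 M_C = 99.81
Solving the pair gives M_A = 58.15 kN·m and M_C = 30.81 kN·m (hogging).

M_A = 58.15 kN·m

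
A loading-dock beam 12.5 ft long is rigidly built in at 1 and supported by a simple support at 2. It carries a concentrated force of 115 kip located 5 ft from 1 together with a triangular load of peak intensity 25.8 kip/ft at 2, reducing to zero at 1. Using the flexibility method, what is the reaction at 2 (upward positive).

R_2 = 112.6 kip

Remove the prop at 2; the released (primary) structure is a cantilever built in at 1.
Free-end deflection of the primary structure under the applied loading (downward +):
  point load 115 at a = 5: Pa²(3L − a)/(6EI) = 15573/EI
  triangular load, peak 25.8 at the free end: 11w₀L⁴/(120EI) = 57739/EI
  δ_0 = 73312/EI
Tip deflection under a unit load at 2: L³/(3EI) = 651/EI.
Compatibility at 2: δ_0 − R_2·δ_{22} = 0, so R_2 = 73312/651 = 112.6 kip.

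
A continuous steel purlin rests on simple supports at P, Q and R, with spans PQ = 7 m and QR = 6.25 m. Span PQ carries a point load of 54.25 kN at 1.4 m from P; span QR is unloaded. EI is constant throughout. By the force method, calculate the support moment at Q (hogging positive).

Release continuity at Q by inserting a hinge; the redundant is the internal moment M_Q. The primary structure is two simply-supported spans PQ and QR.
Rotations at Q on the released spans (each span's end-slope, ×1/EI):
  span PQ: point load 54.25 at a = 1.4: Pab(L + a)/(6LEI) = 85.06/EI
  relative rotation θ_0 = (85.06 + 0)/EI = 85.06/EI
A unit hogging moment at Q produces rotation L₁/(3EI) + L₂/(3EI) = 4.417/EI.
Slope continuity at Q: θ_0 = M_Q·4.417/EI, so M_Q = 85.06/4.417 = 19.26 kN·m (hogging).

M_Q = 19.26 kN·m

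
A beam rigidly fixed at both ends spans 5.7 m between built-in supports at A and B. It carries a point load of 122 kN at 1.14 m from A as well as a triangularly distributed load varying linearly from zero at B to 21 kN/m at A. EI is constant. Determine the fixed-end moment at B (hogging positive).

M_B = 45 kN·m

Release both end moments; the primary structure is a simply-supported span AB with redundants M_A and M_B.
End rotations of the released simple span under the applied load (×1/EI):
  at A: point load 122 at a = 1.14: Pab(L + b)/(6LEI) = 190.3/EI
  at B: point load 122 at a = 1.14: Pab(L + a)/(6LEI) = 126.8/EI
  at A: triangular load, peak 21: w₀L³/(45EI) = 86.42/EI
  at B: triangular load, peak 21: 7w₀L³/(360EI) = 75.62/EI
  θ_A0 = 276.7/EI,  θ_B0 = 202.5/EI
Flexibility coefficients: a unit moment at one end gives L/(3EI) there and L/(6EI) at the far end, so f₁₁ = f₂₂ = 1.9/EI and f₁₂ = f₂₁ = 0.95/EI.
Compatibility — zero rotation at each built-in end:
  1.9 M_A + 0.95 M_B = 276.7
  0.95 M_A + 1.9 M_B = 202.5
Solving the pair gives M_A = 123.1 kN·m and M_B = 45 kN·m (hogging).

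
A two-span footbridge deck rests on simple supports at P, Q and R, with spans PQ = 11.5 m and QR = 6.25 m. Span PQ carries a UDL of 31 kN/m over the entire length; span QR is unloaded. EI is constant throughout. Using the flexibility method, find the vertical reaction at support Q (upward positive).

Take M_Q as the redundant. Released structure: two simple spans PQ and QR with a hinge at Q.
Discontinuity in slope at Q on the released structure — sum the simple-span end rotations:
  span PQ: UDL 31: wL³/(24EI) = 1964/EI
  relative rotation θ_0 = (1964 + 0)/EI = 1964/EI
A unit hogging moment at Q produces rotation L₁/(3EI) + L₂/(3EI) = 5.917/EI.
Slope continuity at Q: θ_0 = M_Q·5.917/EI, so M_Q = 1964/5.917 = 332 kN·m (hogging).
Span PQ, ΣM about P with M_Q applied at Q: R_Q^{PQ}·11.5 = 2050 + 332, so R_Q^{PQ} = 207.1 kN and R_P = 356.5 − 207.1 = 149.4 kN.
Span QR, ΣM about R: R_Q^{QR}·6.25 = 0 + 332, so R_Q^{QR} = 53.12 kN and R_R = 0 − 53.12 = -53.12 kN.
R_Q = 207.1 + 53.12 = 260.2 kN.

R_Q = 260.2 kN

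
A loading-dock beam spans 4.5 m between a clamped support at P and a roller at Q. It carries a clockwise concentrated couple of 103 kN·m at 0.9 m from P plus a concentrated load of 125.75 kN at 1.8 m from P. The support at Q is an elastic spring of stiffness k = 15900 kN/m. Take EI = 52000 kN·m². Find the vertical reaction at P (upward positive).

Take the reaction at Q as the redundant and release it; the primary structure is a cantilever fixed at P.
Free-end deflection of the primary structure under the applied loading (downward +):
  clockwise couple 103 at a = 0.9: M₀a(2L − a)/(2EI) = 375.4/EI
  point load 125.75 at a = 1.8: Pa²(3L − a)/(6EI) = 794.5/EI
  δ_0 = 1170/EI
Tip deflection under a unit load at Q: L³/(3EI) = 30.38/EI.
With EI = 52000 kN·m²: δ_0 = 0.022499 m and δ_{QQ} = 0.000584 m/kN.
Compatibility — the spring shortens by R_Q/k under the reaction it provides: δ_0 − R_Q·δ_{QQ} = R_Q/k. With 1/k = 0.000063 m/kN, R_Q = δ_0 / (δ_{QQ} + 1/k) = 0.022499 / (0.000584 + 0.000063) = 34.77 kN.
Vertical equilibrium: R_P = ΣP − R_Q = 125.8 − 34.77 = 90.98 kN.

R_P = 90.98 kN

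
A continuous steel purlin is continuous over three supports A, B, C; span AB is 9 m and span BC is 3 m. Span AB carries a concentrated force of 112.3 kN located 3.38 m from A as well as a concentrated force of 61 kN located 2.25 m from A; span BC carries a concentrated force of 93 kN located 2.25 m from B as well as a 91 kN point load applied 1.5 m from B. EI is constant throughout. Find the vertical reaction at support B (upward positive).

R_B = 211.3 kN

Insert a hinge at B; M_B is the redundant, and each span becomes simply supported.
Discontinuity in slope at B on the released structure — sum the simple-span end rotations:
  span AB: point load 112.3 at a = 3.38: Pab(L + a)/(6LEI) = 489.1/EI
  span AB: point load 61 at a = 2.25: Pab(L + a)/(6LEI) = 193/EI
  span BC: point load 93 at a = 2.25: Pab(L + b)/(6LEI) = 32.7/EI
  span BC: point load 91 at a = 1.5: Pab(L + b)/(6LEI) = 51.19/EI
  relative rotation θ_0 = (682.1 + 83.88)/EI = 765.9/EI
A unit hogging moment at B produces rotation L₁/(3EI) + L₂/(3EI) = 4/EI.
Slope continuity at B: θ_0 = M_B·4/EI, so M_B = 765.9/4 = 191.5 kN·m (hogging).
Span AB, ΣM about A with M_B applied at B: R_B^{AB}·9 = 516.8 + 191.5, so R_B^{AB} = 78.7 kN and R_A = 173.3 − 78.7 = 94.6 kN.
Span BC, ΣM about C: R_B^{BC}·3 = 206.2 + 191.5, so R_B^{BC} = 132.6 kN and R_C = 184 − 132.6 = 51.42 kN.
R_B = 78.7 + 132.6 = 211.3 kN.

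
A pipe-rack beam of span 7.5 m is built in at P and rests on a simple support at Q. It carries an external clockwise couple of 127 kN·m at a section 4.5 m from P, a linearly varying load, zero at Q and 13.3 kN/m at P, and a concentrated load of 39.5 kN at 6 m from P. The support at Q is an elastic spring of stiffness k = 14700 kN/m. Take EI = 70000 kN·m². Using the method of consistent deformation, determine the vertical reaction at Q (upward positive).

Release the roller at Q. Primary structure: cantilever fixed at P.
Primary-structure tip deflection at Q by superposition:
  clockwise couple 127 at a = 4.5: M₀a(2L − a)/(2EI) = 3000/EI
  triangular load, peak 13.3 at the fixed end: w₀L⁴/(30EI) = 1403/EI
  point load 39.5 at a = 6: Pa²(3L − a)/(6EI) = 3910/EI
  δ_0 = 8314/EI
Flexibility coefficient — unit upward force at Q: δ_{QQ} = L³/(3EI) = 140.6/EI.
With EI = 70000 kN·m²: δ_0 = 0.11877 m and δ_{QQ} = 0.002009 m/kN.
Compatibility — the spring shortens by R_Q/k under the reaction it provides: δ_0 − R_Q·δ_{QQ} = R_Q/k. With 1/k = 0.000068 m/kN, R_Q = δ_0 / (δ_{QQ} + 1/k) = 0.11877 / (0.002009 + 0.000068) = 57.18 kN.

R_Q = 57.18 kN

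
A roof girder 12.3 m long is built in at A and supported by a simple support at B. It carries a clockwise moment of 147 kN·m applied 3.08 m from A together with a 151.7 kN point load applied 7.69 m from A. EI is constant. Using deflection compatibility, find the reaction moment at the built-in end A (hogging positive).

Choose R_B as the redundant. The primary structure is the cantilever fixed at A.
Primary-structure tip deflection at B by superposition:
  clockwise couple 147 at a = 3.08: M₀a(2L − a)/(2EI) = 4872/EI
  point load 151.7 at a = 7.69: Pa²(3L − a)/(6EI) = 43674/EI
  δ_0 = 48545/EI
Tip deflection under a unit load at B: L³/(3EI) = 620.3/EI.
Compatibility at B: δ_0 − R_B·δ_{BB} = 0, so R_B = 48545/620.3 = 78.26 kN.
Moment equilibrium about A: M_A = Σ(load moments about A) − R_B·L = 1314 − 78.26×12.3 = 350.9 kN·m.

M_A = 350.9 kN·m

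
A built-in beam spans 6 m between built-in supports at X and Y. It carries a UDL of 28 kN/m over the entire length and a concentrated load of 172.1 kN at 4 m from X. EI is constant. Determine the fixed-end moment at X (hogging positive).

M_X = 160.5 kN·m

Take the two fixed-end moments M_X, M_Y as redundants; the released structure is the simple span XY.
On the primary (simply-supported) span, the end slopes from the loading are:
  at X: UDL 28: wL³/(24EI) = 252/EI
  at Y: UDL 28: wL³/(24EI) = 252/EI
  at X: point load 172.1 at a = 4: Pab(L + b)/(6LEI) = 306/EI
  at Y: point load 172.1 at a = 4: Pab(L + a)/(6LEI) = 382.4/EI
  θ_X0 = 558/EI,  θ_Y0 = 634.4/EI
Flexibility coefficients: a unit moment at one end gives L/(3EI) there and L/(6EI) at the far end, so f₁₁ = f₂₂ = 2/EI and f₁₂ = f₂₁ = 1/EI.
Compatibility — zero rotation at each built-in end:
  2 M_X + 1 M_Y = 558
  1 M_X + 2 M_Y = 634.4
Solving the pair gives M_X = 160.5 kN·m and M_Y = 237 kN·m (hogging).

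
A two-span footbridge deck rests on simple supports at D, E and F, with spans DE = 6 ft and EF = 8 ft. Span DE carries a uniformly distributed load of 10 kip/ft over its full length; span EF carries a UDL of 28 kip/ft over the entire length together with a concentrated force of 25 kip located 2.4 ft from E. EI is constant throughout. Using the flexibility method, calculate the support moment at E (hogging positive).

Insert a hinge at E; M_E is the redundant, and each span becomes simply supported.
Rotations at E on the released spans (each span's end-slope, ×1/EI):
  span DE: UDL 10: wL³/(24EI) = 90/EI
  span EF: UDL 28: wL³/(24EI) = 597.3/EI
  span EF: point load 25 at a = 2.4: Pab(L + b)/(6LEI) = 95.2/EI
  relative rotation θ_0 = (90 + 692.5)/EI = 782.5/EI
A unit hogging moment at E produces rotation L₁/(3EI) + L₂/(3EI) = 4.667/EI.
Compatibility: M_E·(L₁+L₂)/(3EI) = θ_0, giving M_E = 167.7 kip·ft (hogging).

M_E = 167.7 kip·ft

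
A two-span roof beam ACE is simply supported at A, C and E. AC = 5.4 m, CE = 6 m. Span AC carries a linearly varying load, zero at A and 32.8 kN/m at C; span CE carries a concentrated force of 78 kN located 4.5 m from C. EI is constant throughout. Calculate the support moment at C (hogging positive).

Take M_C as the redundant. Released structure: two simple spans AC and CE with a hinge at C.
End slopes at the hinge C, treating each span as simply supported:
  span AC: triangular load, peak 32.8: w₀L³/(45EI) = 114.8/EI
  span CE: point load 78 at a = 4.5: Pab(L + b)/(6LEI) = 109.7/EI
  relative rotation θ_0 = (114.8 + 109.7)/EI = 224.5/EI
A unit hogging moment at C produces rotation L₁/(3EI) + L₂/(3EI) = 3.8/EI.
Compatibility: M_C·(L₁+L₂)/(3EI) = θ_0, giving M_C = 59.07 kN·m (hogging).

M_C = 59.07 kN·m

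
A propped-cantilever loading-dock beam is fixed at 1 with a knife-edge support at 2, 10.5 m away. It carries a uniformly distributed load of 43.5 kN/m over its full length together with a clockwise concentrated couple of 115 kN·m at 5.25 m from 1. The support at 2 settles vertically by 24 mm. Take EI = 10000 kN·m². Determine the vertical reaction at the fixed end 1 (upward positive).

R_1 = 273.8 kN

Choose R_2 as the redundant. The primary structure is the cantilever fixed at 1.
Downward deflection at the released point 2 due to the loads:
  UDL 43.5: wL⁴/(8EI) = 66093/EI
  clockwise couple 115 at a = 5.25: M₀a(2L − a)/(2EI) = 4755/EI
  δ_0 = 70848/EI
Flexibility coefficient — unit upward force at 2: δ_{22} = L³/(3EI) = 385.9/EI.
With EI = 10000 kN·m²: δ_0 = 7.0848 m and δ_{22} = 0.038587 m/kN.
Compatibility — the beam at 2 must follow the support down by 0.024 m: δ_0 − R_2·δ_{22} = 0.024, so R_2 = (7.0848 − 0.024)/0.038587 = 183 kN.
Vertical equilibrium: R_1 = ΣP − R_2 = 456.8 − 183 = 273.8 kN.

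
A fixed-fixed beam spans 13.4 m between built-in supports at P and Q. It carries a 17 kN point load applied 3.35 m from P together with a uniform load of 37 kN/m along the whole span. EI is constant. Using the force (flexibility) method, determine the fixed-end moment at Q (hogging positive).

M_Q = 564.3 kN·m

Release both end moments; the primary structure is a simply-supported span PQ with redundants M_P and M_Q.
Simple-span end rotations at P and Q under the given loads:
  at P: point load 17 at a = 3.35: Pab(L + b)/(6LEI) = 166.9/EI
  at Q: point load 17 at a = 3.35: Pab(L + a)/(6LEI) = 119.2/EI
  at P: UDL 37: wL³/(24EI) = 3709/EI
  at Q: UDL 37: wL³/(24EI) = 3709/EI
  θ_P0 = 3876/EI,  θ_Q0 = 3829/EI
Flexibility coefficients: a unit moment at one end gives L/(3EI) there and L/(6EI) at the far end, so f₁₁ = f₂₂ = 4.467/EI and f₁₂ = f₂₁ = 2.233/EI.
Compatibility — zero rotation at each built-in end:
  4.467 M_P + 2.233 M_Q = 3876
  2.233 M_P + 4.467 M_Q = 3829
Solving the pair gives M_P = 585.7 kN·m and M_Q = 564.3 kN·m (hogging).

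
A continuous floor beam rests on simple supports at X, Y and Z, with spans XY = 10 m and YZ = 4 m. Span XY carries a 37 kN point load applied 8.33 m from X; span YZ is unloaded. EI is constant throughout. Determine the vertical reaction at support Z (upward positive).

R_Z = -8.424 kN

Release continuity at Y by inserting a hinge; the redundant is the internal moment M_Y. The primary structure is two simply-supported spans XY and YZ.
End slopes at the hinge Y, treating each span as simply supported:
  span XY: point load 37 at a = 8.33: Pab(L + a)/(6LEI) = 157.2/EI
  relative rotation θ_0 = (157.2 + 0)/EI = 157.2/EI
A unit hogging moment at Y produces rotation L₁/(3EI) + L₂/(3EI) = 4.667/EI.
Slope continuity at Y: θ_0 = M_Y·4.667/EI, so M_Y = 157.2/4.667 = 33.7 kN·m (hogging).
Span YZ, ΣM about Z: R_Y^{YZ}·4 = 0 + 33.7, so R_Y^{YZ} = 8.424 kN and R_Z = 0 − 8.424 = -8.424 kN.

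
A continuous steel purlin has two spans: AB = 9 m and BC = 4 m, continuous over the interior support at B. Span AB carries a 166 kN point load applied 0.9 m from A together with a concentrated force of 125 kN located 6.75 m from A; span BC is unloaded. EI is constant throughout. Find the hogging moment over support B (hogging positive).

Take M_B as the redundant. Released structure: two simple spans AB and BC with a hinge at B.
Discontinuity in slope at B on the released structure — sum the simple-span end rotations:
  span AB: point load 166 at a = 0.9: Pab(L + a)/(6LEI) = 221.9/EI
  span AB: point load 125 at a = 6.75: Pab(L + a)/(6LEI) = 553.7/EI
  relative rotation θ_0 = (775.6 + 0)/EI = 775.6/EI
A unit hogging moment at B produces rotation L₁/(3EI) + L₂/(3EI) = 4.333/EI.
Slope continuity at B: θ_0 = M_B·4.333/EI, so M_B = 775.6/4.333 = 179 kN·m (hogging).

M_B = 179 kN·m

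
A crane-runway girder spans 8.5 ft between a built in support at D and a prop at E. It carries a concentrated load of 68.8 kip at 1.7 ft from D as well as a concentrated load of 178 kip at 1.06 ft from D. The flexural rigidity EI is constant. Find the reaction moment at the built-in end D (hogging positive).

Choose R_E as the redundant. The primary structure is the cantilever fixed at D.
Deflection at E on the released cantilever, summing each load's contribution:
  point load 68.8 at a = 1.7: Pa²(3L − a)/(6EI) = 788.7/EI
  point load 178 at a = 1.06: Pa²(3L − a)/(6EI) = 814.7/EI
  δ_0 = 1603/EI
Tip deflection under a unit load at E: L³/(3EI) = 204.7/EI.
The prop prevents deflection at E: R_E = δ_0/δ_{EE} = 1603/204.7 = 7.832 kip.
Moment equilibrium about D: M_D = Σ(load moments about D) − R_E·L = 305.6 − 7.832×8.5 = 239.1 kip·ft.

M_D = 239.1 kip·ft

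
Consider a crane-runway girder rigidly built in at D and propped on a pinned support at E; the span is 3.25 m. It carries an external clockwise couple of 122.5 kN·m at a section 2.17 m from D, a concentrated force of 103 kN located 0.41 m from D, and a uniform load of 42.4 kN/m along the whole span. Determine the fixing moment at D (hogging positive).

Choose R_E as the redundant. The primary structure is the cantilever fixed at D.
Primary-structure tip deflection at E by superposition:
  clockwise couple 122.5 at a = 2.17: M₀a(2L − a)/(2EI) = 575.5/EI
  point load 103 at a = 0.41: Pa²(3L − a)/(6EI) = 26.95/EI
  UDL 42.4: wL⁴/(8EI) = 591.3/EI
  δ_0 = 1194/EI
Flexibility coefficient — unit upward force at E: δ_{EE} = L³/(3EI) = 11.44/EI.
Compatibility at E: δ_0 − R_E·δ_{EE} = 0, so R_E = 1194/11.44 = 104.3 kN.
Moment equilibrium about D: M_D = Σ(load moments about D) − R_E·L = 388.7 − 104.3×3.25 = 49.6 kN·m.

M_D = 49.6 kN·m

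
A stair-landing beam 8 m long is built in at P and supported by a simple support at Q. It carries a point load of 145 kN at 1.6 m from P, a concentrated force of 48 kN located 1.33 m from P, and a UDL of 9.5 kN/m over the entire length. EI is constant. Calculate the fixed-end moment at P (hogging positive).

Take the reaction at Q as the redundant and release it; the primary structure is a cantilever fixed at P.
Free-end deflection of the primary structure under the applied loading (downward +):
  point load 145 at a = 1.6: Pa²(3L − a)/(6EI) = 1386/EI
  point load 48 at a = 1.33: Pa²(3L − a)/(6EI) = 320.8/EI
  UDL 9.5: wL⁴/(8EI) = 4864/EI
  δ_0 = 6571/EI
Flexibility coefficient — unit upward force at Q: δ_{QQ} = L³/(3EI) = 170.7/EI.
Compatibility at Q: δ_0 − R_Q·δ_{QQ} = 0, so R_Q = 6571/170.7 = 38.5 kN.
Moment equilibrium about P: M_P = Σ(load moments about P) − R_Q·L = 599.8 − 38.5×8 = 291.8 kN·m.

M_P = 291.8 kN·m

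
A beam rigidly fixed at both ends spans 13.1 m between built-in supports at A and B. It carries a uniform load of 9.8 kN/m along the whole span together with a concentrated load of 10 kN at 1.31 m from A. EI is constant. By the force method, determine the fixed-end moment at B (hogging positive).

M_B = 141.3 kN·m

Take the two fixed-end moments M_A, M_B as redundants; the released structure is the simple span AB.
End rotations of the released simple span under the applied load (×1/EI):
  at A: UDL 9.8: wL³/(24EI) = 918/EI
  at B: UDL 9.8: wL³/(24EI) = 918/EI
  at A: point load 10 at a = 1.31: Pab(L + b)/(6LEI) = 48.91/EI
  at B: point load 10 at a = 1.31: Pab(L + a)/(6LEI) = 28.32/EI
  θ_A0 = 966.9/EI,  θ_B0 = 946.3/EI
Flexibility coefficients: a unit moment at one end gives L/(3EI) there and L/(6EI) at the far end, so f₁₁ = f₂₂ = 4.367/EI and f₁₂ = f₂₁ = 2.183/EI.
Compatibility — zero rotation at each built-in end:
  4.367 M_A + 2.183 M_B = 966.9
  2.183 M_A + 4.367 M_B = 946.3
Solving the pair gives M_A = 150.8 kN·m and M_B = 141.3 kN·m (hogging).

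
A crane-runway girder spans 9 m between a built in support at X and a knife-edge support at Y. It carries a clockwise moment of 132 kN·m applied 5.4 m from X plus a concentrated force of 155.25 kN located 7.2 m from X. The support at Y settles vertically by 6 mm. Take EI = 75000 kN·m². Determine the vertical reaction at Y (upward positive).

R_Y = 125.9 kN

Remove the prop at Y; the released (primary) structure is a cantilever built in at X.
Deflection at Y on the released cantilever, summing each load's contribution:
  clockwise couple 132 at a = 5.4: M₀a(2L − a)/(2EI) = 4491/EI
  point load 155.25 at a = 7.2: Pa²(3L − a)/(6EI) = 26559/EI
  δ_0 = 31050/EI
Tip deflection under a unit load at Y: L³/(3EI) = 243/EI.
With EI = 75000 kN·m²: δ_0 = 0.41399 m and δ_{YY} = 0.00324 m/kN.
Compatibility — the beam at Y must follow the support down by 0.006 m: δ_0 − R_Y·δ_{YY} = 0.006, so R_Y = (0.41399 − 0.006)/0.00324 = 125.9 kN.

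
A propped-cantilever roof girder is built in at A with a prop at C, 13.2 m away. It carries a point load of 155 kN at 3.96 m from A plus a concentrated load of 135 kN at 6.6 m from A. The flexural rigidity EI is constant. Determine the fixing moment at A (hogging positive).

M_A = 699.3 kN·m

Choose R_C as the redundant. The primary structure is the cantilever fixed at A.
Deflection at C on the released cantilever, summing each load's contribution:
  point load 155 at a = 3.96: Pa²(3L − a)/(6EI) = 14438/EI
  point load 135 at a = 6.6: Pa²(3L − a)/(6EI) = 32343/EI
  δ_0 = 46781/EI
Flexibility coefficient — unit upward force at C: δ_{CC} = L³/(3EI) = 766.7/EI.
The prop prevents deflection at C: R_C = δ_0/δ_{CC} = 46781/766.7 = 61.02 kN.
Moment equilibrium about A: M_A = Σ(load moments about A) − R_C·L = 1505 − 61.02×13.2 = 699.3 kN·m.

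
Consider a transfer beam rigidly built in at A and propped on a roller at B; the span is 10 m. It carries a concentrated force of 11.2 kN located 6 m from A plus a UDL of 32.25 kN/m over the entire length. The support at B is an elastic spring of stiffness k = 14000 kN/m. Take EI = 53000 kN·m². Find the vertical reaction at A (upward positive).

R_A = 209.3 kN

Choose R_B as the redundant. The primary structure is the cantilever fixed at A.
Downward deflection at the released point B due to the loads:
  point load 11.2 at a = 6: Pa²(3L − a)/(6EI) = 1613/EI
  UDL 32.25: wL⁴/(8EI) = 40312/EI
  δ_0 = 41925/EI
Tip deflection under a unit load at B: L³/(3EI) = 333.3/EI.
With EI = 53000 kN·m²: δ_0 = 0.79104 m and δ_{BB} = 0.006289 m/kN.
Compatibility — the spring shortens by R_B/k under the reaction it provides: δ_0 − R_B·δ_{BB} = R_B/k. With 1/k = 0.000071 m/kN, R_B = δ_0 / (δ_{BB} + 1/k) = 0.79104 / (0.006289 + 0.000071) = 124.4 kN.
Vertical equilibrium: R_A = ΣP − R_B = 333.7 − 124.4 = 209.3 kN.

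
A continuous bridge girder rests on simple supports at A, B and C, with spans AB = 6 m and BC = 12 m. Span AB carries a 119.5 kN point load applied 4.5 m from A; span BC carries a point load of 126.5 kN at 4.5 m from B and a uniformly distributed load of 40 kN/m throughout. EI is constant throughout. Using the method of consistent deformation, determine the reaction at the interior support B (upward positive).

Release continuity at B by inserting a hinge; the redundant is the internal moment M_B. The primary structure is two simply-supported spans AB and BC.
Discontinuity in slope at B on the released structure — sum the simple-span end rotations:
  span AB: point load 119.5 at a = 4.5: Pab(L + a)/(6LEI) = 235.3/EI
  span BC: point load 126.5 at a = 4.5: Pab(L + b)/(6LEI) = 1156/EI
  span BC: UDL 40: wL³/(24EI) = 2880/EI
  relative rotation θ_0 = (235.3 + 4036)/EI = 4272/EI
A unit hogging moment at B produces rotation L₁/(3EI) + L₂/(3EI) = 6/EI.
Compatibility: M_B·(L₁+L₂)/(3EI) = θ_0, giving M_B = 711.9 kN·m (hogging).
Span AB, ΣM about A with M_B applied at B: R_B^{AB}·6 = 537.8 + 711.9, so R_B^{AB} = 208.3 kN and R_A = 119.5 − 208.3 = -88.78 kN.
Span BC, ΣM about C: R_B^{BC}·12 = 3829 + 711.9, so R_B^{BC} = 378.4 kN and R_C = 606.5 − 378.4 = 228.1 kN.
R_B = 208.3 + 378.4 = 586.7 kN.

R_B = 586.7 kN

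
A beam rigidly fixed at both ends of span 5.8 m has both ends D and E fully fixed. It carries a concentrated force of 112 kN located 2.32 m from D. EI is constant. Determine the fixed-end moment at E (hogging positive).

M_E = 62.36 kN·m

Release both end moments; the primary structure is a simply-supported span DE with redundants M_D and M_E.
On the primary (simply-supported) span, the end slopes from the loading are:
  at D: point load 112 at a = 2.32: Pab(L + b)/(6LEI) = 241.1/EI
  at E: point load 112 at a = 2.32: Pab(L + a)/(6LEI) = 211/EI
  θ_D0 = 241.1/EI,  θ_E0 = 211/EI
Flexibility coefficients: a unit moment at one end gives L/(3EI) there and L/(6EI) at the far end, so f₁₁ = f₂₂ = 1.933/EI and f₁₂ = f₂₁ = 0.9667/EI.
Compatibility — zero rotation at each built-in end:
  1.933 M_D + 0.9667 M_E = 241.1
  0.9667 M_D + 1.933 M_E = 211
Solving the pair gives M_D = 93.54 kN·m and M_E = 62.36 kN·m (hogging).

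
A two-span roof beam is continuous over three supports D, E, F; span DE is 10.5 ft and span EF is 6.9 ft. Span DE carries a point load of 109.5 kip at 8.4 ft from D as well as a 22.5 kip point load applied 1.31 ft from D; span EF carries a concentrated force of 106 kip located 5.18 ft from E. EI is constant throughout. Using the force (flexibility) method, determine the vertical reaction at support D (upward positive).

Release continuity at E by inserting a hinge; the redundant is the internal moment M_E. The primary structure is two simply-supported spans DE and EF.
Discontinuity in slope at E on the released structure — sum the simple-span end rotations:
  span DE: point load 109.5 at a = 8.4: Pab(L + a)/(6LEI) = 579.5/EI
  span DE: point load 22.5 at a = 1.31: Pab(L + a)/(6LEI) = 50.78/EI
  span EF: point load 106 at a = 5.18: Pab(L + b)/(6LEI) = 196.6/EI
  relative rotation θ_0 = (630.3 + 196.6)/EI = 826.9/EI
A unit hogging moment at E produces rotation L₁/(3EI) + L₂/(3EI) = 5.8/EI.
Slope continuity at E: θ_0 = M_E·5.8/EI, so M_E = 826.9/5.8 = 142.6 kip·ft (hogging).
Span DE, ΣM about D with M_E applied at E: R_E^{DE}·10.5 = 949.3 + 142.6, so R_E^{DE} = 104 kip and R_D = 132 − 104 = 28.01 kip.

R_D = 28.01 kip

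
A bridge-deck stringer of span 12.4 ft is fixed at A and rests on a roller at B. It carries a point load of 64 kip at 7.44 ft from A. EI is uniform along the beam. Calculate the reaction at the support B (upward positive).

Release the roller at B. Primary structure: cantilever fixed at A.
Deflection at B on the released cantilever, summing each load's contribution:
  point load 64 at a = 7.44: Pa²(3L − a)/(6EI) = 17571/EI
Flexibility coefficient — unit upward force at B: δ_{BB} = L³/(3EI) = 635.5/EI.
The prop prevents deflection at B: R_B = δ_0/δ_{BB} = 17571/635.5 = 27.65 kip.

R_B = 27.65 kip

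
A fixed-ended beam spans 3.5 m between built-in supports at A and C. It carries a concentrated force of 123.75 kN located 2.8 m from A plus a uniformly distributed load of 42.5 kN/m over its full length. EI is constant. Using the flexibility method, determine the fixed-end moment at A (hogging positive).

Release both end moments; the primary structure is a simply-supported span AC with redundants M_A and M_C.
End rotations of the released simple span under the applied load (×1/EI):
  at A: point load 123.75 at a = 2.8: Pab(L + b)/(6LEI) = 48.51/EI
  at C: point load 123.75 at a = 2.8: Pab(L + a)/(6LEI) = 72.77/EI
  at A: UDL 42.5: wL³/(24EI) = 75.92/EI
  at C: UDL 42.5: wL³/(24EI) = 75.92/EI
  θ_A0 = 124.4/EI,  θ_C0 = 148.7/EI
Flexibility coefficients: a unit moment at one end gives L/(3EI) there and L/(6EI) at the far end, so f₁₁ = f₂₂ = 1.167/EI and f₁₂ = f₂₁ = 0.5833/EI.
Compatibility — zero rotation at each built-in end:
  1.167 M_A + 0.5833 M_C = 124.4
  0.5833 M_A + 1.167 M_C = 148.7
Solving the pair gives M_A = 57.25 kN·m and M_C = 98.83 kN·m (hogging).

M_A = 57.25 kN·m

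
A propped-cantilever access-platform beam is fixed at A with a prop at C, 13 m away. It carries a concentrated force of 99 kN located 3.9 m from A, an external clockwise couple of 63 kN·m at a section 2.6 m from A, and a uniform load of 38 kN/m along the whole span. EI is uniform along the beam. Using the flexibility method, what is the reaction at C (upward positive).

R_C = 199.9 kN

Take the reaction at C as the redundant and release it; the primary structure is a cantilever fixed at A.
Free-end deflection of the primary structure under the applied loading (downward +):
  point load 99 at a = 3.9: Pa²(3L − a)/(6EI) = 8809/EI
  clockwise couple 63 at a = 2.6: M₀a(2L − a)/(2EI) = 1916/EI
  UDL 38: wL⁴/(8EI) = 135665/EI
  δ_0 = 146390/EI
Flexibility coefficient — unit upward force at C: δ_{CC} = L³/(3EI) = 732.3/EI.
The prop prevents deflection at C: R_C = δ_0/δ_{CC} = 146390/732.3 = 199.9 kN.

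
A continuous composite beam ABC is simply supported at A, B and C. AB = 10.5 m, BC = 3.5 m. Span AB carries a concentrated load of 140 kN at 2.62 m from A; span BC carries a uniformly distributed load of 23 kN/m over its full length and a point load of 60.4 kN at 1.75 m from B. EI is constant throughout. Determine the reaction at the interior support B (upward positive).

Insert a hinge at B; M_B is the redundant, and each span becomes simply supported.
Rotations at B on the released spans (each span's end-slope, ×1/EI):
  span AB: point load 140 at a = 2.62: Pab(L + a)/(6LEI) = 601.9/EI
  span BC: UDL 23: wL³/(24EI) = 41.09/EI
  span BC: point load 60.4 at a = 1.75: Pab(L + b)/(6LEI) = 46.24/EI
  relative rotation θ_0 = (601.9 + 87.33)/EI = 689.3/EI
A unit hogging moment at B produces rotation L₁/(3EI) + L₂/(3EI) = 4.667/EI.
Slope continuity at B: θ_0 = M_B·4.667/EI, so M_B = 689.3/4.667 = 147.7 kN·m (hogging).
Span AB, ΣM about A with M_B applied at B: R_B^{AB}·10.5 = 366.8 + 147.7, so R_B^{AB} = 49 kN and R_A = 140 − 49 = 91 kN.
Span BC, ΣM about C: R_B^{BC}·3.5 = 246.6 + 147.7, so R_B^{BC} = 112.6 kN and R_C = 140.9 − 112.6 = 28.25 kN.
R_B = 49 + 112.6 = 161.6 kN.

R_B = 161.6 kN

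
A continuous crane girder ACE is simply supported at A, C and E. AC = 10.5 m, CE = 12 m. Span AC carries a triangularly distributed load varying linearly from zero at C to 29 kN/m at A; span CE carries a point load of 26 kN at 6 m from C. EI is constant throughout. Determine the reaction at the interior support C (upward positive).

Insert a hinge at C; M_C is the redundant, and each span becomes simply supported.
Discontinuity in slope at C on the released structure — sum the simple-span end rotations:
  span AC: triangular load, peak 29: 7w₀L³/(360EI) = 652.8/EI
  span CE: point load 26 at a = 6: Pab(L + b)/(6LEI) = 234/EI
  relative rotation θ_0 = (652.8 + 234)/EI = 886.8/EI
A unit hogging moment at C produces rotation L₁/(3EI) + L₂/(3EI) = 7.5/EI.
Slope continuity at C: θ_0 = M_C·7.5/EI, so M_C = 886.8/7.5 = 118.2 kN·m (hogging).
Span AC, ΣM about A with M_C applied at C: R_C^{AC}·10.5 = 532.9 + 118.2, so R_C^{AC} = 62.01 kN and R_A = 152.2 − 62.01 = 90.24 kN.
Span CE, ΣM about E: R_C^{CE}·12 = 156 + 118.2, so R_C^{CE} = 22.85 kN and R_E = 26 − 22.85 = 3.147 kN.
R_C = 62.01 + 22.85 = 84.86 kN.

R_C = 84.86 kN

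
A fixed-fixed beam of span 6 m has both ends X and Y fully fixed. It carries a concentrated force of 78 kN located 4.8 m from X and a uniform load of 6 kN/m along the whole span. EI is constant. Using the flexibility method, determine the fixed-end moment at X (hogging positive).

Release both end moments; the primary structure is a simply-supported span XY with redundants M_X and M_Y.
Simple-span end rotations at X and Y under the given loads:
  at X: point load 78 at a = 4.8: Pab(L + b)/(6LEI) = 89.86/EI
  at Y: point load 78 at a = 4.8: Pab(L + a)/(6LEI) = 134.8/EI
  at X: UDL 6: wL³/(24EI) = 54/EI
  at Y: UDL 6: wL³/(24EI) = 54/EI
  θ_X0 = 143.9/EI,  θ_Y0 = 188.8/EI
Flexibility coefficients: a unit moment at one end gives L/(3EI) there and L/(6EI) at the far end, so f₁₁ = f₂₂ = 2/EI and f₁₂ = f₂₁ = 1/EI.
Compatibility — zero rotation at each built-in end:
  2 M_X + 1 M_Y = 143.9
  1 M_X + 2 M_Y = 188.8
Solving the pair gives M_X = 32.98 kN·m and M_Y = 77.9 kN·m (hogging).

M_X = 32.98 kN·m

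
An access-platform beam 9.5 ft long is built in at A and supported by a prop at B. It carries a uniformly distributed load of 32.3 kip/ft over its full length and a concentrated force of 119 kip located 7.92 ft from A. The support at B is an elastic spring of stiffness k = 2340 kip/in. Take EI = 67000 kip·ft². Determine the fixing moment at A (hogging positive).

M_A = 471.9 kip·ft

Remove the prop at B; the released (primary) structure is a cantilever built in at A.
Free-end deflection of the primary structure under the applied loading (downward +):
  UDL 32.3: wL⁴/(8EI) = 32886/EI
  point load 119 at a = 7.92: Pa²(3L − a)/(6EI) = 25603/EI
  δ_0 = 58489/EI
Tip deflection under a unit load at B: L³/(3EI) = 285.8/EI.
With EI = 67000 kip·ft²: δ_0 = 0.87297 ft and δ_{BB} = 0.004266 ft/kip.
Compatibility — the spring shortens by R_B/k under the reaction it provides: δ_0 − R_B·δ_{BB} = R_B/k. With 1/k = 1/(2340×12) ft/kip = 0.000036 ft/kip, R_B = δ_0 / (δ_{BB} + 1/k) = 0.87297 / (0.004266 + 0.000036) = 203 kip.
Moment equilibrium about A: M_A = Σ(load moments about A) − R_B·L = 2400 − 203×9.5 = 471.9 kip·ft.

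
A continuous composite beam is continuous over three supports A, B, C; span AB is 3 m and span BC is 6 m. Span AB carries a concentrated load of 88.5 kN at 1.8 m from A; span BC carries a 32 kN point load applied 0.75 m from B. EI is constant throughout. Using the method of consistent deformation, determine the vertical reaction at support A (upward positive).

Take M_B as the redundant. Released structure: two simple spans AB and BC with a hinge at B.
Discontinuity in slope at B on the released structure — sum the simple-span end rotations:
  span AB: point load 88.5 at a = 1.8: Pab(L + a)/(6LEI) = 50.98/EI
  span BC: point load 32 at a = 0.75: Pab(L + b)/(6LEI) = 39.38/EI
  relative rotation θ_0 = (50.98 + 39.38)/EI = 90.35/EI
A unit hogging moment at B produces rotation L₁/(3EI) + L₂/(3EI) = 3/EI.
Slope continuity at B: θ_0 = M_B·3/EI, so M_B = 90.35/3 = 30.12 kN·m (hogging).
Span AB, ΣM about A with M_B applied at B: R_B^{AB}·3 = 159.3 + 30.12, so R_B^{AB} = 63.14 kN and R_A = 88.5 − 63.14 = 25.36 kN.

R_A = 25.36 kN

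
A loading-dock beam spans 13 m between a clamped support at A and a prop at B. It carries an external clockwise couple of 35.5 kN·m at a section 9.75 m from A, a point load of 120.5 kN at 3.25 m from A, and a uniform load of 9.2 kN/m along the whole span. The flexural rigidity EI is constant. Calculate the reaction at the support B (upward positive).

R_B = 59.05 kN

Take the reaction at B as the redundant and release it; the primary structure is a cantilever fixed at A.
Primary-structure tip deflection at B by superposition:
  clockwise couple 35.5 at a = 9.75: M₀a(2L − a)/(2EI) = 2812/EI
  point load 120.5 at a = 3.25: Pa²(3L − a)/(6EI) = 7584/EI
  UDL 9.2: wL⁴/(8EI) = 32845/EI
  δ_0 = 43241/EI
Flexibility coefficient — unit upward force at B: δ_{BB} = L³/(3EI) = 732.3/EI.
The prop prevents deflection at B: R_B = δ_0/δ_{BB} = 43241/732.3 = 59.05 kN.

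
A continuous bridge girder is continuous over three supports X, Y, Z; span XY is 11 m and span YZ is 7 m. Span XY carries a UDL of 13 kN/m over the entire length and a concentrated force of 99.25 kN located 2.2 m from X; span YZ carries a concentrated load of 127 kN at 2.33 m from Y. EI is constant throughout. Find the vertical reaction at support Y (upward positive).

R_Y = 234.1 kN

Insert a hinge at Y; M_Y is the redundant, and each span becomes simply supported.
End slopes at the hinge Y, treating each span as simply supported:
  span XY: UDL 13: wL³/(24EI) = 721/EI
  span XY: point load 99.25 at a = 2.2: Pab(L + a)/(6LEI) = 384.3/EI
  span YZ: point load 127 at a = 2.33: Pab(L + b)/(6LEI) = 384/EI
  relative rotation θ_0 = (1105 + 384)/EI = 1489/EI
A unit hogging moment at Y produces rotation L₁/(3EI) + L₂/(3EI) = 6/EI.
Slope continuity at Y: θ_0 = M_Y·6/EI, so M_Y = 1489/6 = 248.2 kN·m (hogging).
Span XY, ΣM about X with M_Y applied at Y: R_Y^{XY}·11 = 1005 + 248.2, so R_Y^{XY} = 113.9 kN and R_X = 242.2 − 113.9 = 128.3 kN.
Span YZ, ΣM about Z: R_Y^{YZ}·7 = 593.1 + 248.2, so R_Y^{YZ} = 120.2 kN and R_Z = 127 − 120.2 = 6.815 kN.
R_Y = 113.9 + 120.2 = 234.1 kN.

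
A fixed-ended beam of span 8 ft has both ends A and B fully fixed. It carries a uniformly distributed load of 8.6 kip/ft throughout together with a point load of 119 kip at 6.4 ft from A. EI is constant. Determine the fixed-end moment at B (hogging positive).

M_B = 167.7 kip·ft

Take the two fixed-end moments M_A, M_B as redundants; the released structure is the simple span AB.
Simple-span end rotations at A and B under the given loads:
  at A: UDL 8.6: wL³/(24EI) = 183.5/EI
  at B: UDL 8.6: wL³/(24EI) = 183.5/EI
  at A: point load 119 at a = 6.4: Pab(L + b)/(6LEI) = 243.7/EI
  at B: point load 119 at a = 6.4: Pab(L + a)/(6LEI) = 365.6/EI
  θ_A0 = 427.2/EI,  θ_B0 = 549/EI
Flexibility coefficients: a unit moment at one end gives L/(3EI) there and L/(6EI) at the far end, so f₁₁ = f₂₂ = 2.667/EI and f₁₂ = f₂₁ = 1.333/EI.
Compatibility — zero rotation at each built-in end:
  2.667 M_A + 1.333 M_B = 427.2
  1.333 M_A + 2.667 M_B = 549
Solving the pair gives M_A = 76.33 kip·ft and M_B = 167.7 kip·ft (hogging).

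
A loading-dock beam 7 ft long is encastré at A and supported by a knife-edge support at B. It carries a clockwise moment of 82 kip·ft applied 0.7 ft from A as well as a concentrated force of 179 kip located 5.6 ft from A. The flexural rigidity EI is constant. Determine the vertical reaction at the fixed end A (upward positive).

R_A = 49.65 kip

Remove the prop at B; the released (primary) structure is a cantilever built in at A.
Downward deflection at the released point B due to the loads:
  clockwise couple 82 at a = 0.7: M₀a(2L − a)/(2EI) = 381.7/EI
  point load 179 at a = 5.6: Pa²(3L − a)/(6EI) = 14408/EI
  δ_0 = 14790/EI
Flexibility coefficient — unit upward force at B: δ_{BB} = L³/(3EI) = 114.3/EI.
The prop prevents deflection at B: R_B = δ_0/δ_{BB} = 14790/114.3 = 129.4 kip.
Vertical equilibrium: R_A = ΣP − R_B = 179 − 129.4 = 49.65 kip.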